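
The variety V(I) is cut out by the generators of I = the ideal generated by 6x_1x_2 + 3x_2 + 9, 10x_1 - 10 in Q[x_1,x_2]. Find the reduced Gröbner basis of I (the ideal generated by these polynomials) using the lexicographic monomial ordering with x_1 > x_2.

G = {x_1 - 1, x_2 + 1}

f_1 = 6x_1x_2 + 3x_2 + 9, LT = x_1x_2.
f_2 = 10x_1 - 10, LT = x_1.

S(f_1,f_2): lcm = x_1x_2. S = 3/2x_2 + 3/2.
  leading term x_2: no divisor's leading term divides it; move 3/2x_2 to the remainder.
  leading term 1: no divisor's leading term divides it; move 3/2 to the remainder.
  remainder 3/2x_2 + 3/2 ≠ 0; add g_3 = 3/2x_2 + 3/2 to the basis.

S(f_1,g_3): lcm = x_1x_2. S = -x_1 + 1/2x_2 + 3/2.
  leading term x_1: subtract (-1/10)·f_2 from -x_1 + 1/2x_2 + 3/2 → 1/2x_2 + 1/2
  leading term x_2: subtract (1/3)·g_3 from 1/2x_2 + 1/2 → 0
  remainder 0.

S(f_2,g_3): leading monomials are coprime, so the S-polynomial reduces to 0 (Buchberger's first criterion).
Every S-polynomial of the final basis reduces to 0, so we have a Gröbner basis.
Inter-reduce: drop elements whose leading term is divisible by another's, tail-reduce, and make monic.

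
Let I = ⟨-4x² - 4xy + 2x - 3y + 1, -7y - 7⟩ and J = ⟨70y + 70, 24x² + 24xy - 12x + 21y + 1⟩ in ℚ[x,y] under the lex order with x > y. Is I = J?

No, the ideals differ.

Two ideals are equal iff their reduced Gröbner bases coincide (the reduced basis is unique for a fixed ordering).
Buchberger on the first generating set:
f_1 = -4x² - 4xy + 2x - 3y + 1, LT = x².
f_2 = -7y - 7, LT = y.

The S-polynomials (S(f_1,f_2)) all reduce to 0 modulo the current basis, so we have a Gröbner basis.
Inter-reduce: drop elements whose leading term is divisible by another's, tail-reduce, and make monic.
Reduced Gröbner basis: {x² - 3/2x - 1, y + 1}.

Buchberger on the second generating set:
h_1 = 70y + 70, LT = y.
h_2 = 24x² + 24xy - 12x + 21y + 1, LT = x².

The S-polynomials (S(h_1,h_2)) all reduce to 0 modulo the current basis, so we have a Gröbner basis.
Inter-reduce: drop elements whose leading term is divisible by another's, tail-reduce, and make monic.
Reduced Gröbner basis: {x² - 3/2x - ⅚, y + 1}.

Since the reduced bases disagree, the two ideals are not the same.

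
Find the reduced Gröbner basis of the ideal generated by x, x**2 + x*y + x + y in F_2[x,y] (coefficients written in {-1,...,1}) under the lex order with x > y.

f_1 = x, LT = x.
f_2 = x**2 + x*y + x + y, LT = x**2.

S(f_1,f_2): lcm = x**2. S = x*y + x + y.
  reduce S modulo (f_1, f_2):
  remainder y ≠ 0; add g_3 = y to the basis.

The other S-polynomials (S(f_1,g_3), S(f_2,g_3)) all reduce to 0 modulo the current basis, so we have a Gröbner basis.
Inter-reduce: drop elements whose leading term is divisible by another's, tail-reduce, and make monic.

G = {x, y}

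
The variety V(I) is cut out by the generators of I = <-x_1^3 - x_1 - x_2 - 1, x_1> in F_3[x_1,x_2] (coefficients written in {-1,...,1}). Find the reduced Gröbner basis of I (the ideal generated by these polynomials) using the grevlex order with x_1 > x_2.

Buchberger's algorithm terminates because the ascending chain of leading-term ideals stabilizes.

f_1 = -x_1^3 - x_1 - x_2 - 1, LT = x_1^3.
f_2 = x_1, LT = x_1.

S(f_1,f_2): lcm = x_1^3. S = x_1 + x_2 + 1.
  leading term x_1: subtract (1)·f_2 from x_1 + x_2 + 1 → x_2 + 1
  leading term x_2: no divisor's leading term divides it; move x_2 to the remainder.
  leading term 1: no divisor's leading term divides it; move 1 to the remainder.
  remainder x_2 + 1 ≠ 0; add g_3 = x_2 + 1 to the basis.

The other S-polynomials (S(f_1,g_3), S(f_2,g_3)) all reduce to 0 modulo the current basis, so we have a Gröbner basis.
Inter-reduce: drop elements whose leading term is divisible by another's, tail-reduce, and make monic.

G = {x_1, x_2 + 1}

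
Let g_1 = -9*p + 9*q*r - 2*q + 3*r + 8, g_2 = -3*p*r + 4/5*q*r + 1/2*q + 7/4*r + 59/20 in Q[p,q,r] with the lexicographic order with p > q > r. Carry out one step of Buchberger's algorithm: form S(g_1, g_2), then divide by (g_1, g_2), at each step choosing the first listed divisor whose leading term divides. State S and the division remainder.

S(g_1, g_2) = -q*r**2 + 22/45*q*r + 1/6*q - 1/3*r**2 - 11/36*r + 59/60; remainder on division = -q*r**2 + 22/45*q*r + 1/6*q - 1/3*r**2 - 11/36*r + 59/60.

lcm(LM(g_1), LM(g_2)) = p*r.
S = (lcm/LT(g_1))·g_1 − (lcm/LT(g_2))·g_2 = -q*r**2 + 22/45*q*r + 1/6*q - 1/3*r**2 - 11/36*r + 59/60.
Reduce S modulo (g_1, g_2) in that order:
  leading term q*r**2: no divisor's leading term divides it; move -q*r**2 to the remainder.
  leading term q*r: no divisor's leading term divides it; move 22/45*q*r to the remainder.
  leading term q: no divisor's leading term divides it; move 1/6*q to the remainder.
  leading term r**2: no divisor's leading term divides it; move -1/3*r**2 to the remainder.
  leading term r: no divisor's leading term divides it; move -11/36*r to the remainder.
  leading term 1: no divisor's leading term divides it; move 59/60 to the remainder.
The remainder -q*r**2 + 22/45*q*r + 1/6*q - 1/3*r**2 - 11/36*r + 59/60 is nonzero, so it would be added as the next basis element.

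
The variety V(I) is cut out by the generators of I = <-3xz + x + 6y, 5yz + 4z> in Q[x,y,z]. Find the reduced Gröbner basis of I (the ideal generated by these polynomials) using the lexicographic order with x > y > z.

G = {xy + 4/5x + 6y^2 + 24/5y, xz - 1/3x - 2y, yz + 4/5z}

f_1 = -3xz + x + 6y, LT = xz.
f_2 = 5yz + 4z, LT = yz.

S(f_1,f_2): lcm = xyz. S = -1/3xy - 4/5xz - 2y^2.
  reduce S modulo (f_1, f_2):
  remainder -1/3xy - 4/15x - 2y^2 - 8/5y ≠ 0; add g_3 = -1/3xy - 4/15x - 2y^2 - 8/5y to the basis.

The other S-polynomials (S(f_1,g_3), S(f_2,g_3)) all reduce to 0 modulo the current basis, so we have a Gröbner basis.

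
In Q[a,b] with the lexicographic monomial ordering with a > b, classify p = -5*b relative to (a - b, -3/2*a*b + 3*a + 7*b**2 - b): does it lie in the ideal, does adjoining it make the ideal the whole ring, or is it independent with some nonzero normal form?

First compute the reduced Gröbner basis of I by Buchberger's algorithm.
f_1 = a - b, LT = a.
f_2 = -3/2*a*b + 3*a + 7*b**2 - b, LT = a*b.

S(f_1,f_2): lcm = a*b. S = 2*a + 11/3*b**2 - 2/3*b.
  reduce S modulo (f_1, f_2):
  remainder 11/3*b**2 + 4/3*b ≠ 0; add h_3 = 11/3*b**2 + 4/3*b to the basis.

The other S-polynomials (S(f_1,h_3), S(f_2,h_3)) all reduce to 0 modulo the current basis, so we have a Gröbner basis.
Inter-reduce: drop elements whose leading term is divisible by another's, tail-reduce, and make monic.
Reduced Gröbner basis: {a - b, b**2 + 4/11*b}.
Label its elements g_1 = a - b, g_2 = b**2 + 4/11*b.

Reduce p = -5*b modulo G:
  leading term b: no divisor's leading term divides it; move -5*b to the remainder.
  normal form = -5*b.
The normal form is nonzero, so p ∉ I. Since p minus its normal form lies in I, I + (p) = I + (r) where r = -5*b; decide whether this ideal is the whole ring.
Run Buchberger on G together with r (pairs among the g_i already reduce to 0 since G is a Gröbner basis):
g_1 = a - b, LT = a.
g_2 = b**2 + 4/11*b, LT = b**2.
r = -5*b, LT = b.

The S-polynomials (S(g_1,g_2), S(g_1,r), S(g_2,r)) all reduce to 0 modulo the current basis, so we have a Gröbner basis.
Inter-reduce: drop elements whose leading term is divisible by another's, tail-reduce, and make monic.
Reduced Gröbner basis: {a, b}.
The reduced Gröbner basis of I + (p) is {a, b} ≠ {1}, a proper ideal, so the enlarged system stays consistent: p is independent of I, with normal form -5*b.

The remainder on division by a Gröbner basis is unique — it is the normal form.

-5*b is independent of I; its normal form modulo I is -5*b.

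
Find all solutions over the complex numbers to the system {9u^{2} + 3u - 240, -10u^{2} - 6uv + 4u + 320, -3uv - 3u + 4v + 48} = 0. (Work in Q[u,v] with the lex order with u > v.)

Compute a lex Gröbner basis by Buchberger's algorithm.
f_1 = 9u^{2} + 3u - 240, LT = u^{2}.
f_2 = -10u^{2} - 6uv + 4u + 320, LT = u^{2}.
f_3 = -3uv - 3u + 4v + 48, LT = uv.

S(f_1,f_2): lcm = u^{2}. S = -\tfrac{3}{5}uv + \tfrac{11}{15}u + \tfrac{16}{3}.
  leading term uv: subtract (\tfrac{1}{5})·f_3 from -\tfrac{3}{5}uv + \tfrac{11}{15}u + \tfrac{16}{3} → \tfrac{4}{3}u - \tfrac{4}{5}v - \tfrac{64}{15}
  leading term u: no divisor's leading term divides it; move \tfrac{4}{3}u to the remainder.
  leading term v: no divisor's leading term divides it; move -\tfrac{4}{5}v to the remainder.
  leading term 1: no divisor's leading term divides it; move -\tfrac{64}{15} to the remainder.
  remainder \tfrac{4}{3}u - \tfrac{4}{5}v - \tfrac{64}{15} ≠ 0; add h_4 = \tfrac{4}{3}u - \tfrac{4}{5}v - \tfrac{64}{15} to the basis.

S(f_1,f_3): lcm = u^{2}v. S = -u^{2} + \tfrac{5}{3}uv + 16u - \tfrac{80}{3}v.
  leading term u^{2}: subtract (-\tfrac{1}{9})·f_1 from -u^{2} + \tfrac{5}{3}uv + 16u - \tfrac{80}{3}v → \tfrac{5}{3}uv + \tfrac{49}{3}u - \tfrac{80}{3}v - \tfrac{80}{3}
  leading term uv: subtract (-\tfrac{5}{9})·f_3 from \tfrac{5}{3}uv + \tfrac{49}{3}u - \tfrac{80}{3}v - \tfrac{80}{3} → \tfrac{44}{3}u - \tfrac{220}{9}v
  leading term u: subtract (11)·h_4 from \tfrac{44}{3}u - \tfrac{220}{9}v → -\tfrac{704}{45}v + \tfrac{704}{15}
  leading term v: no divisor's leading term divides it; move -\tfrac{704}{45}v to the remainder.
  leading term 1: no divisor's leading term divides it; move \tfrac{704}{15} to the remainder.
  remainder -\tfrac{704}{45}v + \tfrac{704}{15} ≠ 0; add h_5 = -\tfrac{704}{45}v + \tfrac{704}{15} to the basis.

S(f_2,f_3): lcm = u^{2}v. S = -u^{2} + \tfrac{3}{5}uv^{2} + \tfrac{14}{15}uv + 16u - 32v.
  leading term u^{2}: subtract (-\tfrac{1}{9})·f_1 from -u^{2} + \tfrac{3}{5}uv^{2} + \tfrac{14}{15}uv + 16u - 32v → \tfrac{3}{5}uv^{2} + \tfrac{14}{15}uv + \tfrac{49}{3}u - 32v - \tfrac{80}{3}
  leading term uv^{2}: subtract (-\tfrac{1}{5}v)·f_3 from \tfrac{3}{5}uv^{2} + \tfrac{14}{15}uv + \tfrac{49}{3}u - 32v - \tfrac{80}{3} → \tfrac{1}{3}uv + \tfrac{49}{3}u + \tfrac{4}{5}v^{2} - \tfrac{112}{5}v - \tfrac{80}{3}
  leading term uv: subtract (-\tfrac{1}{9})·f_3 from \tfrac{1}{3}uv + \tfrac{49}{3}u + \tfrac{4}{5}v^{2} - \tfrac{112}{5}v - \tfrac{80}{3} → 16u + \tfrac{4}{5}v^{2} - \tfrac{988}{45}v - \tfrac{64}{3}
  leading term u: subtract (12)·h_4 from 16u + \tfrac{4}{5}v^{2} - \tfrac{988}{45}v - \tfrac{64}{3} → \tfrac{4}{5}v^{2} - \tfrac{556}{45}v + \tfrac{448}{15}
  leading term v^{2}: subtract (-\tfrac{9}{176}v)·h_5 from \tfrac{4}{5}v^{2} - \tfrac{556}{45}v + \tfrac{448}{15} → -\tfrac{448}{45}v + \tfrac{448}{15}
  leading term v: subtract (\tfrac{7}{11})·h_5 from -\tfrac{448}{45}v + \tfrac{448}{15} → 0
  remainder 0.

S(f_1,h_4): lcm = u^{2}. S = \tfrac{3}{5}uv + \tfrac{53}{15}u - \tfrac{80}{3}.
  leading term uv: subtract (-\tfrac{1}{5})·f_3 from \tfrac{3}{5}uv + \tfrac{53}{15}u - \tfrac{80}{3} → \tfrac{44}{15}u + \tfrac{4}{5}v - \tfrac{256}{15}
  leading term u: subtract (\tfrac{11}{5})·h_4 from \tfrac{44}{15}u + \tfrac{4}{5}v - \tfrac{256}{15} → \tfrac{64}{25}v - \tfrac{192}{25}
  leading term v: subtract (-\tfrac{9}{55})·h_5 from \tfrac{64}{25}v - \tfrac{192}{25} → 0
  remainder 0.

S(f_2,h_4): lcm = u^{2}. S = \tfrac{6}{5}uv + \tfrac{14}{5}u - 32.
  leading term uv: subtract (-\tfrac{2}{5})·f_3 from \tfrac{6}{5}uv + \tfrac{14}{5}u - 32 → \tfrac{8}{5}u + \tfrac{8}{5}v - \tfrac{64}{5}
  leading term u: subtract (\tfrac{6}{5})·h_4 from \tfrac{8}{5}u + \tfrac{8}{5}v - \tfrac{64}{5} → \tfrac{64}{25}v - \tfrac{192}{25}
  leading term v: subtract (-\tfrac{9}{55})·h_5 from \tfrac{64}{25}v - \tfrac{192}{25} → 0
  remainder 0.

S(f_3,h_4): lcm = uv. S = u + \tfrac{3}{5}v^{2} + \tfrac{28}{15}v - 16.
  leading term u: subtract (\tfrac{3}{4})·h_4 from u + \tfrac{3}{5}v^{2} + \tfrac{28}{15}v - 16 → \tfrac{3}{5}v^{2} + \tfrac{37}{15}v - \tfrac{64}{5}
  leading term v^{2}: subtract (-\tfrac{27}{704}v)·h_5 from \tfrac{3}{5}v^{2} + \tfrac{37}{15}v - \tfrac{64}{5} → \tfrac{64}{15}v - \tfrac{64}{5}
  leading term v: subtract (-\tfrac{3}{11})·h_5 from \tfrac{64}{15}v - \tfrac{64}{5} → 0
  remainder 0.

S(f_1,h_5): leading monomials are coprime, so the S-polynomial reduces to 0 (Buchberger's first criterion).
S(f_2,h_5): leading monomials are coprime, so the S-polynomial reduces to 0 (Buchberger's first criterion).
S(f_3,h_5): lcm = uv. S = 4u - \tfrac{4}{3}v - 16.
  leading term u: subtract (3)·h_4 from 4u - \tfrac{4}{3}v - 16 → \tfrac{16}{15}v - \tfrac{16}{5}
  leading term v: subtract (-\tfrac{3}{44})·h_5 from \tfrac{16}{15}v - \tfrac{16}{5} → 0
  remainder 0.

S(h_4,h_5): leading monomials are coprime, so the S-polynomial reduces to 0 (Buchberger's first criterion).
Every S-polynomial of the final basis reduces to 0, so we have a Gröbner basis.
Inter-reduce: drop elements whose leading term is divisible by another's, tail-reduce, and make monic.
Reduced Gröbner basis: {u - 5, v - 3}.

The lex basis is triangular: the last element involves only v. Solving v - 3 = 0 gives v ∈ {3}; substituting each value into the earlier elements determines the remaining variables.
  v = 3: the earlier basis element becomes u - 5 = 0, giving u = 5 — point (5, 3).
Zero-dimensionality of the ideal guarantees finitely many solutions over ℂ.

{(5, 3)}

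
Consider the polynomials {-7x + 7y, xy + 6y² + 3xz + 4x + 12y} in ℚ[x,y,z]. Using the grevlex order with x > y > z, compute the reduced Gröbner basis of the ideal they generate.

G = {y² + 3/7yz + 16/7y, x - y}

f_1 = -7x + 7y, LT = x.
f_2 = xy + 6y² + 3xz + 4x + 12y, LT = xy.

S(f_1,f_2): lcm = xy. S = -7y² - 3xz - 4x - 12y.
  reduce S modulo (f_1, f_2):
  remainder -7y² - 3yz - 16y ≠ 0; add g_3 = -7y² - 3yz - 16y to the basis.

The other S-polynomials (S(f_1,g_3), S(f_2,g_3)) all reduce to 0 modulo the current basis, so we have a Gröbner basis.
Inter-reduce: drop elements whose leading term is divisible by another's, tail-reduce, and make monic.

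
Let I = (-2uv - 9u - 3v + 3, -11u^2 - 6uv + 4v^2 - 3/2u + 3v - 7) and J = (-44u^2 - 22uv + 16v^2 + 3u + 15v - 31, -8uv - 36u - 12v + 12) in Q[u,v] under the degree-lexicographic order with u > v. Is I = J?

Equality of ideals is decidable: compute both reduced Gröbner bases (unique for the ordering) and check whether they agree.
Buchberger on the first generating set:
f_1 = -2uv - 9u - 3v + 3, LT = uv.
f_2 = -11u^2 - 6uv + 4v^2 - 3/2u + 3v - 7, LT = u^2.

S(f_1,f_2): lcm = u^2v. S = -6/11uv^2 + 4/11v^3 + 9/2u^2 + 15/11uv + 3/11v^2 - 3/2u - 7/11v.
  leading term uv^2: subtract (3/11v)·f_1 from -6/11uv^2 + 4/11v^3 + 9/2u^2 + 15/11uv + 3/11v^2 - 3/2u - 7/11v → 4/11v^3 + 9/2u^2 + 42/11uv + 12/11v^2 - 3/2u - 16/11v
  leading term v^3: no divisor's leading term divides it; move 4/11v^3 to the remainder.
  leading term u^2: subtract (-9/22)·f_2 from 9/2u^2 + 42/11uv + 12/11v^2 - 3/2u - 16/11v → 15/11uv + 30/11v^2 - 93/44u - 5/22v - 63/22
  leading term uv: subtract (-15/22)·f_1 from 15/11uv + 30/11v^2 - 93/44u - 5/22v - 63/22 → 30/11v^2 - 33/4u - 25/11v - 9/11
  leading term v^2: no divisor's leading term divides it; move 30/11v^2 to the remainder.
  leading term u: no divisor's leading term divides it; move -33/4u to the remainder.
  leading term v: no divisor's leading term divides it; move -25/11v to the remainder.
  leading term 1: no divisor's leading term divides it; move -9/11 to the remainder.
  remainder 4/11v^3 + 30/11v^2 - 33/4u - 25/11v - 9/11 ≠ 0; add g_3 = 4/11v^3 + 30/11v^2 - 33/4u - 25/11v - 9/11 to the basis.

The other S-polynomials (S(f_1,g_3), S(f_2,g_3)) all reduce to 0 modulo the current basis, so we have a Gröbner basis.
Inter-reduce: drop elements whose leading term is divisible by another's, tail-reduce, and make monic.
Reduced Gröbner basis: {v^3 + 15/2v^2 - 363/16u - 25/4v - 9/4, u^2 - 4/11v^2 - 51/22u - 12/11v + 16/11, uv + 9/2u + 3/2v - 3/2}.

Buchberger on the second generating set:
h_1 = -44u^2 - 22uv + 16v^2 + 3u + 15v - 31, LT = u^2.
h_2 = -8uv - 36u - 12v + 12, LT = uv.

S(h_1,h_2): lcm = u^2v. S = 1/2uv^2 - 4/11v^3 - 9/2u^2 - 69/44uv - 15/44v^2 + 3/2u + 31/44v.
  leading term uv^2: subtract (-1/16v)·h_2 from 1/2uv^2 - 4/11v^3 - 9/2u^2 - 69/44uv - 15/44v^2 + 3/2u + 31/44v → -4/11v^3 - 9/2u^2 - 42/11uv - 12/11v^2 + 3/2u + 16/11v
  leading term v^3: no divisor's leading term divides it; move -4/11v^3 to the remainder.
  leading term u^2: subtract (9/88)·h_1 from -9/2u^2 - 42/11uv - 12/11v^2 + 3/2u + 16/11v → -69/44uv - 30/11v^2 + 105/88u - 7/88v + 279/88
  leading term uv: subtract (69/352)·h_2 from -69/44uv - 30/11v^2 + 105/88u - 7/88v + 279/88 → -30/11v^2 + 33/4u + 25/11v + 9/11
  leading term v^2: no divisor's leading term divides it; move -30/11v^2 to the remainder.
  leading term u: no divisor's leading term divides it; move 33/4u to the remainder.
  leading term v: no divisor's leading term divides it; move 25/11v to the remainder.
  leading term 1: no divisor's leading term divides it; move 9/11 to the remainder.
  remainder -4/11v^3 - 30/11v^2 + 33/4u + 25/11v + 9/11 ≠ 0; add k_3 = -4/11v^3 - 30/11v^2 + 33/4u + 25/11v + 9/11 to the basis.

The other S-polynomials (S(h_1,k_3), S(h_2,k_3)) all reduce to 0 modulo the current basis, so we have a Gröbner basis.
Inter-reduce: drop elements whose leading term is divisible by another's, tail-reduce, and make monic.
Reduced Gröbner basis: {v^3 + 15/2v^2 - 363/16u - 25/4v - 9/4, u^2 - 4/11v^2 - 51/22u - 12/11v + 16/11, uv + 9/2u + 3/2v - 3/2}.

The two bases agree; hence the ideals are identical.

Yes, the ideals are equal.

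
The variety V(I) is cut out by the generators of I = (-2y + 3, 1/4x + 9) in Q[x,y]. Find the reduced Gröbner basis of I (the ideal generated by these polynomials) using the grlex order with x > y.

f_1 = -2y + 3, LT = y.
f_2 = 1/4x + 9, LT = x.

The S-polynomials (S(f_1,f_2)) all reduce to 0 modulo the current basis, so we have a Gröbner basis.

G = {x + 36, y - 3/2}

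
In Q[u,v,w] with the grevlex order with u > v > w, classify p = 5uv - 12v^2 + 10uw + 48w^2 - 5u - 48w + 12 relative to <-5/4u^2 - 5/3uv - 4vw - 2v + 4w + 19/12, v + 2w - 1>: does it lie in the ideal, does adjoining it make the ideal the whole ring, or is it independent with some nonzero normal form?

5uv - 12v^2 + 10uw + 48w^2 - 5u - 48w + 12 lies in I (it reduces to 0).

First compute the reduced Gröbner basis of I by Buchberger's algorithm.
f_1 = -5/4u^2 - 5/3uv - 4vw - 2v + 4w + 19/12, LT = u^2.
f_2 = v + 2w - 1, LT = v.

The S-polynomials (S(f_1,f_2)) all reduce to 0 modulo the current basis, so we have a Gröbner basis.
Inter-reduce: drop elements whose leading term is divisible by another's, tail-reduce, and make monic.
Reduced Gröbner basis: {u^2 - 8/3uw - 32/5w^2 + 4/3u - 16/5w + 1/3, v + 2w - 1}.
Label its elements g_1 = u^2 - 8/3uw - 32/5w^2 + 4/3u - 16/5w + 1/3, g_2 = v + 2w - 1.

Reduce p = 5uv - 12v^2 + 10uw + 48w^2 - 5u - 48w + 12 modulo G:
  leading term uv: subtract (5u)·g_2 from 5uv - 12v^2 + 10uw + 48w^2 - 5u - 48w + 12 → -12v^2 + 48w^2 - 48w + 12
  leading term v^2: subtract (-12v)·g_2 from -12v^2 + 48w^2 - 48w + 12 → 24vw + 48w^2 - 12v - 48w + 12
  leading term vw: subtract (24w)·g_2 from 24vw + 48w^2 - 12v - 48w + 12 → -12v - 24w + 12
  leading term v: subtract (-12)·g_2 from -12v - 24w + 12 → 0
  normal form = 0.
Since the normal form is 0, p ∈ I.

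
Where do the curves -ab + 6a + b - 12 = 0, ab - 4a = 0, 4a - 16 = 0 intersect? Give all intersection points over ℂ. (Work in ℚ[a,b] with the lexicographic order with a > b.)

Compute a lex Gröbner basis by Buchberger's algorithm.
f_1 = -ab + 6a + b - 12, LT = ab.
f_2 = ab - 4a, LT = ab.
f_3 = 4a - 16, LT = a.

S(f_1,f_2): lcm = ab. S = -2a - b + 12.
  leading term a: subtract (-½)·f_3 from -2a - b + 12 → -b + 4
  leading term b: no divisor's leading term divides it; move -b to the remainder.
  leading term 1: no divisor's leading term divides it; move 4 to the remainder.
  remainder -b + 4 ≠ 0; add h_4 = -b + 4 to the basis.

The other S-polynomials (S(f_1,f_3), S(f_2,f_3), S(f_1,h_4), S(f_2,h_4), S(f_3,h_4)) all reduce to 0 modulo the current basis, so we have a Gröbner basis.
Inter-reduce: drop elements whose leading term is divisible by another's, tail-reduce, and make monic.
Reduced Gröbner basis: {a - 4, b - 4}.

A lex Gröbner basis eliminates variables successively. Here b - 4 depends only on b, with roots {4}; lifting each root through the earlier basis elements recovers the full solutions.
  b = 4: the earlier basis element becomes a - 4 = 0, giving a = 4 — point (4, 4).
Substituting each solution back into the original system confirms all equations vanish.
This is the nonlinear analogue of row-reducing a linear system.

{(4, 4)}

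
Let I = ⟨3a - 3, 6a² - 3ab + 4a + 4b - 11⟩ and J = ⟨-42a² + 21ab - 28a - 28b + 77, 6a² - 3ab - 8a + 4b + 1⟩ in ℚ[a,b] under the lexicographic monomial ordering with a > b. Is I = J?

For a fixed monomial order, each ideal has a unique reduced Gröbner basis; comparing bases decides equality.
Buchberger on the first generating set:
f_1 = 3a - 3, LT = a.
f_2 = 6a² - 3ab + 4a + 4b - 11, LT = a².

S(f_1,f_2): lcm = a². S = ½ab - 5/3a - ⅔b + 11/6.
  leading term ab: subtract (⅙b)·f_1 from ½ab - 5/3a - ⅔b + 11/6 → -5/3a - ⅙b + 11/6
  leading term a: subtract (-5/9)·f_1 from -5/3a - ⅙b + 11/6 → -⅙b + ⅙
  leading term b: no divisor's leading term divides it; move -⅙b to the remainder.
  leading term 1: no divisor's leading term divides it; move ⅙ to the remainder.
  remainder -⅙b + ⅙ ≠ 0; add g_3 = -⅙b + ⅙ to the basis.

The other S-polynomials (S(f_1,g_3), S(f_2,g_3)) all reduce to 0 modulo the current basis, so we have a Gröbner basis.
Inter-reduce: drop elements whose leading term is divisible by another's, tail-reduce, and make monic.
Reduced Gröbner basis: {a - 1, b - 1}.

Buchberger on the second generating set:
h_1 = -42a² + 21ab - 28a - 28b + 77, LT = a².
h_2 = 6a² - 3ab - 8a + 4b + 1, LT = a².

S(h_1,h_2): lcm = a². S = 2a - 2.
  leading term a: no divisor's leading term divides it; move 2a to the remainder.
  leading term 1: no divisor's leading term divides it; move -2 to the remainder.
  remainder 2a - 2 ≠ 0; add k_3 = 2a - 2 to the basis.

S(h_1,k_3): lcm = a². S = -½ab + 5/3a + ⅔b - 11/6.
  leading term ab: subtract (-¼b)·k_3 from -½ab + 5/3a + ⅔b - 11/6 → 5/3a + ⅙b - 11/6
  leading term a: subtract (⅚)·k_3 from 5/3a + ⅙b - 11/6 → ⅙b - ⅙
  leading term b: no divisor's leading term divides it; move ⅙b to the remainder.
  leading term 1: no divisor's leading term divides it; move -⅙ to the remainder.
  remainder ⅙b - ⅙ ≠ 0; add k_4 = ⅙b - ⅙ to the basis.

The other S-polynomials (S(h_2,k_3), S(h_1,k_4), S(h_2,k_4), S(k_3,k_4)) all reduce to 0 modulo the current basis, so we have a Gröbner basis.
Inter-reduce: drop elements whose leading term is divisible by another's, tail-reduce, and make monic.
Reduced Gröbner basis: {a - 1, b - 1}.

These coincide, so the ideals are equal.

Yes, the ideals are equal.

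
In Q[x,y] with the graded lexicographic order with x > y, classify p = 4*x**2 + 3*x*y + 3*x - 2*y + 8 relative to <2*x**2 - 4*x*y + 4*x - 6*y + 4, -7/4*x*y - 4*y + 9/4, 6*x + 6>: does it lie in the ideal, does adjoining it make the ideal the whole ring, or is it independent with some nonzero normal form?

First compute the reduced Gröbner basis of I by Buchberger's algorithm.
f_1 = 2*x**2 - 4*x*y + 4*x - 6*y + 4, LT = x**2.
f_2 = -7/4*x*y - 4*y + 9/4, LT = x*y.
f_3 = 6*x + 6, LT = x.

S(f_1,f_2): lcm = x**2*y. S = -2*x*y**2 - 2/7*x*y - 3*y**2 + 9/7*x + 2*y.
  reduce S modulo (f_1, f_2, f_3):
  remainder 11/7*y**2 + 4/49*y - 81/49 ≠ 0; add h_4 = 11/7*y**2 + 4/49*y - 81/49 to the basis.

S(f_1,f_3): lcm = x**2. S = -2*x*y + x - 3*y + 2.
  reduce S modulo (f_1, f_2, f_3, h_4):
  remainder 11/7*y - 11/7 ≠ 0; add h_5 = 11/7*y - 11/7 to the basis.

The other S-polynomials (S(f_2,f_3), S(f_1,h_4), S(f_2,h_4), S(f_3,h_4), S(f_1,h_5), S(f_2,h_5), S(f_3,h_5), S(h_4,h_5)) all reduce to 0 modulo the current basis, so we have a Gröbner basis.
Inter-reduce: drop elements whose leading term is divisible by another's, tail-reduce, and make monic.
Reduced Gröbner basis: {x + 1, y - 1}.
Label its elements g_1 = x + 1, g_2 = y - 1.

Reduce p = 4*x**2 + 3*x*y + 3*x - 2*y + 8 modulo G:
  leading term x**2: subtract (4*x)·g_1 from 4*x**2 + 3*x*y + 3*x - 2*y + 8 → 3*x*y - x - 2*y + 8
  leading term x*y: subtract (3*y)·g_1 from 3*x*y - x - 2*y + 8 → -x - 5*y + 8
  leading term x: subtract (-1)·g_1 from -x - 5*y + 8 → -5*y + 9
  leading term y: subtract (-5)·g_2 from -5*y + 9 → 4
  leading term 1: no divisor's leading term divides it; move 4 to the remainder.
  normal form = 4.
The normal form is nonzero, so p ∉ I. Since p minus its normal form lies in I, I + (p) = I + (r) where r = 4; decide whether this ideal is the whole ring.
Here r = 4 is a nonzero constant, hence a unit: 1 ∈ I + (p), the Gröbner basis of I + (p) is {1}, and the enlarged system has no common solution — adjoining p is inconsistent.

Adjoining 4*x**2 + 3*x*y + 3*x - 2*y + 8 makes the ideal the whole ring: the system is inconsistent.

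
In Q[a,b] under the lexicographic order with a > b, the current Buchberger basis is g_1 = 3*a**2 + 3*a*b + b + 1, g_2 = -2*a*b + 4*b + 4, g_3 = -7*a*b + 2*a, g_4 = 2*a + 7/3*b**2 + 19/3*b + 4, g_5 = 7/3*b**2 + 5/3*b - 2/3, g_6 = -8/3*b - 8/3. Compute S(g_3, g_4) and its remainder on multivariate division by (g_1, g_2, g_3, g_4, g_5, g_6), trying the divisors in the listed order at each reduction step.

lcm(LM(g_3), LM(g_4)) = a*b.
S = (lcm/LT(g_3))·g_3 − (lcm/LT(g_4))·g_4 = -2/7*a - 7/6*b**3 - 19/6*b**2 - 2*b.
Reduce S modulo (g_1, g_2, g_3, g_4, g_5, g_6) in that order:
  leading term a: subtract (-1/7)·g_4 from -2/7*a - 7/6*b**3 - 19/6*b**2 - 2*b → -7/6*b**3 - 17/6*b**2 - 23/21*b + 4/7
  leading term b**3: subtract (-1/2*b)·g_5 from -7/6*b**3 - 17/6*b**2 - 23/21*b + 4/7 → -2*b**2 - 10/7*b + 4/7
  leading term b**2: subtract (-6/7)·g_5 from -2*b**2 - 10/7*b + 4/7 → 0
The remainder is 0, so this S-polynomial contributes no new basis element.

S(g_3, g_4) = -2/7*a - 7/6*b**3 - 19/6*b**2 - 2*b; remainder on division = 0.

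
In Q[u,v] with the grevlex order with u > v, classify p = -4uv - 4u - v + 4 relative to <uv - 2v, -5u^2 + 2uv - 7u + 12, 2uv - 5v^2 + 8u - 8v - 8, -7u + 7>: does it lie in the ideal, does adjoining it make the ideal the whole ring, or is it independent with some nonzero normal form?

First compute the reduced Gröbner basis of I by Buchberger's algorithm.
f_1 = uv - 2v, LT = uv.
f_2 = -5u^2 + 2uv - 7u + 12, LT = u^2.
f_3 = 2uv - 5v^2 + 8u - 8v - 8, LT = uv.
f_4 = -7u + 7, LT = u.

S(f_1,f_2): lcm = u^2v. S = 2/5uv^2 - 17/5uv + 12/5v.
  leading term uv^2: subtract (2/5v)·f_1 from 2/5uv^2 - 17/5uv + 12/5v → -17/5uv + 4/5v^2 + 12/5v
  leading term uv: subtract (-17/5)·f_1 from -17/5uv + 4/5v^2 + 12/5v → 4/5v^2 - 22/5v
  leading term v^2: no divisor's leading term divides it; move 4/5v^2 to the remainder.
  leading term v: no divisor's leading term divides it; move -22/5v to the remainder.
  remainder 4/5v^2 - 22/5v ≠ 0; add h_5 = 4/5v^2 - 22/5v to the basis.

S(f_1,f_3): lcm = uv. S = 5/2v^2 - 4u + 2v + 4.
  leading term v^2: subtract (25/8)·h_5 from 5/2v^2 - 4u + 2v + 4 → -4u + 63/4v + 4
  leading term u: subtract (4/7)·f_4 from -4u + 63/4v + 4 → 63/4v
  leading term v: no divisor's leading term divides it; move 63/4v to the remainder.
  remainder 63/4v ≠ 0; add h_6 = 63/4v to the basis.

The other S-polynomials (S(f_1,f_4), S(f_2,f_3), S(f_2,f_4), S(f_3,f_4), S(f_1,h_5), S(f_2,h_5), S(f_3,h_5), S(f_4,h_5), S(f_1,h_6), S(f_2,h_6), S(f_3,h_6), S(f_4,h_6), S(h_5,h_6)) all reduce to 0 modulo the current basis, so we have a Gröbner basis.
Inter-reduce: drop elements whose leading term is divisible by another's, tail-reduce, and make monic.
Reduced Gröbner basis: {u - 1, v}.
Label its elements g_1 = u - 1, g_2 = v.

Reduce p = -4uv - 4u - v + 4 modulo G:
  leading term uv: subtract (-4v)·g_1 from -4uv - 4u - v + 4 → -4u - 5v + 4
  leading term u: subtract (-4)·g_1 from -4u - 5v + 4 → -5v
  leading term v: subtract (-5)·g_2 from -5v → 0
  normal form = 0.
Since the normal form is 0, p ∈ I.

-4uv - 4u - v + 4 lies in I (it reduces to 0).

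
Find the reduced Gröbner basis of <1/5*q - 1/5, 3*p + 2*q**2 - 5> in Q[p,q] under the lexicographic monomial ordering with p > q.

The reduced Gröbner basis is the canonical form of the ideal for this ordering.

f_1 = 1/5*q - 1/5, LT = q.
f_2 = 3*p + 2*q**2 - 5, LT = p.

The S-polynomials (S(f_1,f_2)) all reduce to 0 modulo the current basis, so we have a Gröbner basis.

G = {p - 1, q - 1}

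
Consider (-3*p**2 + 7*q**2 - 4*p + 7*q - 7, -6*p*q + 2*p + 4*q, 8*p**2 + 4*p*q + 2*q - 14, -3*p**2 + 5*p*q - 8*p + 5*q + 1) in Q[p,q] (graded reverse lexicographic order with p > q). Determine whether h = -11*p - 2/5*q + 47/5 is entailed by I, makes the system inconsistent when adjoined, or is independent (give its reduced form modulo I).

First compute the reduced Gröbner basis of I by Buchberger's algorithm.
f_1 = -3*p**2 + 7*q**2 - 4*p + 7*q - 7, LT = p**2.
f_2 = -6*p*q + 2*p + 4*q, LT = p*q.
f_3 = 8*p**2 + 4*p*q + 2*q - 14, LT = p**2.
f_4 = -3*p**2 + 5*p*q - 8*p + 5*q + 1, LT = p**2.

S(f_1,f_2): lcm = p**2*q. S = -7/3*q**3 + 1/3*p**2 + 2*p*q - 7/3*q**2 + 7/3*q.
  leading term q**3: no divisor's leading term divides it; move -7/3*q**3 to the remainder.
  leading term p**2: subtract (-1/9)·f_1 from 1/3*p**2 + 2*p*q - 7/3*q**2 + 7/3*q → 2*p*q - 14/9*q**2 - 4/9*p + 28/9*q - 7/9
  leading term p*q: subtract (-1/3)·f_2 from 2*p*q - 14/9*q**2 - 4/9*p + 28/9*q - 7/9 → -14/9*q**2 + 2/9*p + 40/9*q - 7/9
  leading term q**2: no divisor's leading term divides it; move -14/9*q**2 to the remainder.
  leading term p: no divisor's leading term divides it; move 2/9*p to the remainder.
  leading term q: no divisor's leading term divides it; move 40/9*q to the remainder.
  leading term 1: no divisor's leading term divides it; move -7/9 to the remainder.
  remainder -7/3*q**3 - 14/9*q**2 + 2/9*p + 40/9*q - 7/9 ≠ 0; add k_5 = -7/3*q**3 - 14/9*q**2 + 2/9*p + 40/9*q - 7/9 to the basis.

S(f_1,f_3): lcm = p**2. S = -1/2*p*q - 7/3*q**2 + 4/3*p - 31/12*q + 49/12.
  leading term p*q: subtract (1/12)·f_2 from -1/2*p*q - 7/3*q**2 + 4/3*p - 31/12*q + 49/12 → -7/3*q**2 + 7/6*p - 35/12*q + 49/12
  leading term q**2: no divisor's leading term divides it; move -7/3*q**2 to the remainder.
  leading term p: no divisor's leading term divides it; move 7/6*p to the remainder.
  leading term q: no divisor's leading term divides it; move -35/12*q to the remainder.
  leading term 1: no divisor's leading term divides it; move 49/12 to the remainder.
  remainder -7/3*q**2 + 7/6*p - 35/12*q + 49/12 ≠ 0; add k_6 = -7/3*q**2 + 7/6*p - 35/12*q + 49/12 to the basis.

S(f_1,f_4): lcm = p**2. S = 5/3*p*q - 7/3*q**2 - 4/3*p - 2/3*q + 8/3.
  leading term p*q: subtract (-5/18)·f_2 from 5/3*p*q - 7/3*q**2 - 4/3*p - 2/3*q + 8/3 → -7/3*q**2 - 7/9*p + 4/9*q + 8/3
  leading term q**2: subtract (1)·k_6 from -7/3*q**2 - 7/9*p + 4/9*q + 8/3 → -35/18*p + 121/36*q - 17/12
  leading term p: no divisor's leading term divides it; move -35/18*p to the remainder.
  leading term q: no divisor's leading term divides it; move 121/36*q to the remainder.
  leading term 1: no divisor's leading term divides it; move -17/12 to the remainder.
  remainder -35/18*p + 121/36*q - 17/12 ≠ 0; add k_7 = -35/18*p + 121/36*q - 17/12 to the basis.

S(f_2,f_3): lcm = p**2*q. S = -1/2*p*q**2 - 1/3*p**2 - 2/3*p*q - 1/4*q**2 + 7/4*q.
  leading term p*q**2: subtract (1/12*q)·f_2 from -1/2*p*q**2 - 1/3*p**2 - 2/3*p*q - 1/4*q**2 + 7/4*q → -1/3*p**2 - 5/6*p*q - 7/12*q**2 + 7/4*q
  leading term p**2: subtract (1/9)·f_1 from -1/3*p**2 - 5/6*p*q - 7/12*q**2 + 7/4*q → -5/6*p*q - 49/36*q**2 + 4/9*p + 35/36*q + 7/9
  leading term p*q: subtract (5/36)·f_2 from -5/6*p*q - 49/36*q**2 + 4/9*p + 35/36*q + 7/9 → -49/36*q**2 + 1/6*p + 5/12*q + 7/9
  leading term q**2: subtract (7/12)·k_6 from -49/36*q**2 + 1/6*p + 5/12*q + 7/9 → -37/72*p + 305/144*q - 77/48
  leading term p: subtract (37/140)·k_7 from -37/72*p + 305/144*q - 77/48 → 1033/840*q - 1033/840
  leading term q: no divisor's leading term divides it; move 1033/840*q to the remainder.
  leading term 1: no divisor's leading term divides it; move -1033/840 to the remainder.
  remainder 1033/840*q - 1033/840 ≠ 0; add k_8 = 1033/840*q - 1033/840 to the basis.

The other S-polynomials (S(f_2,f_4), S(f_3,f_4), S(f_1,k_5), S(f_2,k_5), S(f_3,k_5), S(f_4,k_5), S(f_1,k_6), S(f_2,k_6), S(f_3,k_6), S(f_4,k_6), S(k_5,k_6), S(f_1,k_7), S(f_2,k_7), S(f_3,k_7), S(f_4,k_7), S(k_5,k_7), S(k_6,k_7), S(f_1,k_8), S(f_2,k_8), S(f_3,k_8), S(f_4,k_8), S(k_5,k_8), S(k_6,k_8), S(k_7,k_8)) all reduce to 0 modulo the current basis, so we have a Gröbner basis.
Inter-reduce: drop elements whose leading term is divisible by another's, tail-reduce, and make monic.
Reduced Gröbner basis: {p - 1, q - 1}.
Label its elements g_1 = p - 1, g_2 = q - 1.

Reduce h = -11*p - 2/5*q + 47/5 modulo G:
  leading term p: subtract (-11)·g_1 from -11*p - 2/5*q + 47/5 → -2/5*q - 8/5
  leading term q: subtract (-2/5)·g_2 from -2/5*q - 8/5 → -2
  leading term 1: no divisor's leading term divides it; move -2 to the remainder.
  normal form = -2.
The normal form is nonzero, so h ∉ I. Since h minus its normal form lies in I, I + (h) = I + (r) where r = -2; decide whether this ideal is the whole ring.
Here r = -2 is a nonzero constant, hence a unit: 1 ∈ I + (h), the Gröbner basis of I + (h) is {1}, and the enlarged system has no common solution — adjoining h is inconsistent.

Adjoining -11*p - 2/5*q + 47/5 makes the ideal the whole ring: the system is inconsistent.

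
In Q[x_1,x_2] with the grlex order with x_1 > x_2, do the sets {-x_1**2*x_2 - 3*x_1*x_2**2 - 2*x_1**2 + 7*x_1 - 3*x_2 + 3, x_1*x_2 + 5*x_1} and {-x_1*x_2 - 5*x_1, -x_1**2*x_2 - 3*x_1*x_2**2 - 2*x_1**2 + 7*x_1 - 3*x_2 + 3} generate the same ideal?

For a fixed monomial order, each ideal has a unique reduced Gröbner basis; comparing bases decides equality.
Buchberger on the first generating set:
f_1 = -x_1**2*x_2 - 3*x_1*x_2**2 - 2*x_1**2 + 7*x_1 - 3*x_2 + 3, LT = x_1**2*x_2.
f_2 = x_1*x_2 + 5*x_1, LT = x_1*x_2.

S(f_1,f_2): lcm = x_1**2*x_2. S = 3*x_1*x_2**2 - 3*x_1**2 - 7*x_1 + 3*x_2 - 3.
  reduce S modulo (f_1, f_2):
  remainder -3*x_1**2 + 68*x_1 + 3*x_2 - 3 ≠ 0; add g_3 = -3*x_1**2 + 68*x_1 + 3*x_2 - 3 to the basis.

S(f_1,g_3): lcm = x_1**2*x_2. S = 3*x_1*x_2**2 + 2*x_1**2 + 68/3*x_1*x_2 + x_2**2 - 7*x_1 + 2*x_2 - 3.
  reduce S modulo (f_1, f_2, g_3):
  remainder x_2**2 + 4*x_2 - 5 ≠ 0; add g_4 = x_2**2 + 4*x_2 - 5 to the basis.

The other S-polynomials (S(f_2,g_3), S(f_1,g_4), S(f_2,g_4), S(g_3,g_4)) all reduce to 0 modulo the current basis, so we have a Gröbner basis.
Inter-reduce: drop elements whose leading term is divisible by another's, tail-reduce, and make monic.
Reduced Gröbner basis: {x_1**2 - 68/3*x_1 - x_2 + 1, x_1*x_2 + 5*x_1, x_2**2 + 4*x_2 - 5}.

Buchberger on the second generating set:
h_1 = -x_1*x_2 - 5*x_1, LT = x_1*x_2.
h_2 = -x_1**2*x_2 - 3*x_1*x_2**2 - 2*x_1**2 + 7*x_1 - 3*x_2 + 3, LT = x_1**2*x_2.

S(h_1,h_2): lcm = x_1**2*x_2. S = -3*x_1*x_2**2 + 3*x_1**2 + 7*x_1 - 3*x_2 + 3.
  reduce S modulo (h_1, h_2):
  remainder 3*x_1**2 - 68*x_1 - 3*x_2 + 3 ≠ 0; add k_3 = 3*x_1**2 - 68*x_1 - 3*x_2 + 3 to the basis.

S(h_1,k_3): lcm = x_1**2*x_2. S = 5*x_1**2 + 68/3*x_1*x_2 + x_2**2 - x_2.
  reduce S modulo (h_1, h_2, k_3):
  remainder x_2**2 + 4*x_2 - 5 ≠ 0; add k_4 = x_2**2 + 4*x_2 - 5 to the basis.

The other S-polynomials (S(h_2,k_3), S(h_1,k_4), S(h_2,k_4), S(k_3,k_4)) all reduce to 0 modulo the current basis, so we have a Gröbner basis.
Inter-reduce: drop elements whose leading term is divisible by another's, tail-reduce, and make monic.
Reduced Gröbner basis: {x_1**2 - 68/3*x_1 - x_2 + 1, x_1*x_2 + 5*x_1, x_2**2 + 4*x_2 - 5}.

Same reduced basis, so the two generating sets span the same ideal.

Yes, the ideals are equal.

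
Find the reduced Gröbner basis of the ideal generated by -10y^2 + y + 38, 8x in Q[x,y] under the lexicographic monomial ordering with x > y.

This is the nonlinear analogue of row-reducing a linear system.

f_1 = -10y^2 + y + 38, LT = y^2.
f_2 = 8x, LT = x.

The S-polynomials (S(f_1,f_2)) all reduce to 0 modulo the current basis, so we have a Gröbner basis.

G = {x, y^2 - 1/10y - 19/5}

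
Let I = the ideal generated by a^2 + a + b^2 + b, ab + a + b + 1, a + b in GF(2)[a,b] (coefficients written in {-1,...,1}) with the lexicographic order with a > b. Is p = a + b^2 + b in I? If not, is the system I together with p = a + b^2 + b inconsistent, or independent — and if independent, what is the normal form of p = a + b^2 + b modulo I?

Adjoining a + b^2 + b makes the ideal the whole ring: the system is inconsistent.

First compute the reduced Gröbner basis of I by Buchberger's algorithm.
f_1 = a^2 + a + b^2 + b, LT = a^2.
f_2 = ab + a + b + 1, LT = ab.
f_3 = a + b, LT = a.

S(f_1,f_2): lcm = a^2b. S = a^2 + a + b^3 + b^2.
  leading term a^2: subtract (1)·f_1 from a^2 + a + b^3 + b^2 → b^3 + b
  leading term b^3: no divisor's leading term divides it; move b^3 to the remainder.
  leading term b: no divisor's leading term divides it; move b to the remainder.
  remainder b^3 + b ≠ 0; add h_4 = b^3 + b to the basis.

S(f_1,f_3): lcm = a^2. S = ab + a + b^2 + b.
  leading term ab: subtract (1)·f_2 from ab + a + b^2 + b → b^2 + 1
  leading term b^2: no divisor's leading term divides it; move b^2 to the remainder.
  leading term 1: no divisor's leading term divides it; move 1 to the remainder.
  remainder b^2 + 1 ≠ 0; add h_5 = b^2 + 1 to the basis.

The other S-polynomials (S(f_2,f_3), S(f_1,h_4), S(f_2,h_4), S(f_3,h_4), S(f_1,h_5), S(f_2,h_5), S(f_3,h_5), S(h_4,h_5)) all reduce to 0 modulo the current basis, so we have a Gröbner basis.
Inter-reduce: drop elements whose leading term is divisible by another's, tail-reduce, and make monic.
Reduced Gröbner basis: {a + b, b^2 + 1}.
Label its elements g_1 = a + b, g_2 = b^2 + 1.

Reduce p = a + b^2 + b modulo G:
  leading term a: subtract (1)·g_1 from a + b^2 + b → b^2
  leading term b^2: subtract (1)·g_2 from b^2 → 1
  leading term 1: no divisor's leading term divides it; move 1 to the remainder.
  normal form = 1.
The normal form is nonzero, so p ∉ I. Since p minus its normal form lies in I, I + (p) = I + (r) where r = 1; decide whether this ideal is the whole ring.
Here r = 1 is a nonzero constant, hence a unit: 1 ∈ I + (p), the Gröbner basis of I + (p) is {1}, and the enlarged system has no common solution — adjoining p is inconsistent.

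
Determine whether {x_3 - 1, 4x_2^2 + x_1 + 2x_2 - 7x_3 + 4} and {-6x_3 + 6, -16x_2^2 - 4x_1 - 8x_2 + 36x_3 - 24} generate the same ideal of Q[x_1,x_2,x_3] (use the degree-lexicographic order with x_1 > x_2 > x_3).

For a fixed monomial order, each ideal has a unique reduced Gröbner basis; comparing bases decides equality.
Buchberger on the first generating set:
f_1 = x_3 - 1, LT = x_3.
f_2 = 4x_2^2 + x_1 + 2x_2 - 7x_3 + 4, LT = x_2^2.

S(f_1,f_2): leading monomials are coprime, so the S-polynomial reduces to 0 (Buchberger's first criterion).
Every S-polynomial of the final basis reduces to 0, so we have a Gröbner basis.
Inter-reduce: drop elements whose leading term is divisible by another's, tail-reduce, and make monic.
Reduced Gröbner basis: {x_2^2 + 1/4x_1 + 1/2x_2 - 3/4, x_3 - 1}.

Buchberger on the second generating set:
h_1 = -6x_3 + 6, LT = x_3.
h_2 = -16x_2^2 - 4x_1 - 8x_2 + 36x_3 - 24, LT = x_2^2.

S(h_1,h_2): leading monomials are coprime, so the S-polynomial reduces to 0 (Buchberger's first criterion).
Every S-polynomial of the final basis reduces to 0, so we have a Gröbner basis.
Inter-reduce: drop elements whose leading term is divisible by another's, tail-reduce, and make monic.
Reduced Gröbner basis: {x_2^2 + 1/4x_1 + 1/2x_2 - 3/4, x_3 - 1}.

The two bases agree; hence the ideals are identical.
The choice of monomial ordering does not affect the verdict — as long as both bases are computed under the same ordering, their equality decides ideal equality.

Yes, the ideals are equal.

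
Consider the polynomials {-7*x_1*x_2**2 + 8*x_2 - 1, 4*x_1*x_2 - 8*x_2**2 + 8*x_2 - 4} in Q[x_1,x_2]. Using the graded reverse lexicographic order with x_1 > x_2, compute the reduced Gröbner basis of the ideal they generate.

G = {x_1**2 + 23/7*x_1 + 80/7*x_2 - 110/7, x_1*x_2 + 1/7*x_1 - 2/7*x_2 - 6/7, x_2**2 + 1/14*x_1 - 8/7*x_2 + 1/14}

f_1 = -7*x_1*x_2**2 + 8*x_2 - 1, LT = x_1*x_2**2.
f_2 = 4*x_1*x_2 - 8*x_2**2 + 8*x_2 - 4, LT = x_1*x_2.

S(f_1,f_2): lcm = x_1*x_2**2. S = 2*x_2**3 - 2*x_2**2 - 1/7*x_2 + 1/7.
  reduce S modulo (f_1, f_2):
  remainder 2*x_2**3 - 2*x_2**2 - 1/7*x_2 + 1/7 ≠ 0; add g_3 = 2*x_2**3 - 2*x_2**2 - 1/7*x_2 + 1/7 to the basis.

S(f_1,g_3): lcm = x_1*x_2**3. S = x_1*x_2**2 + 1/14*x_1*x_2 - 8/7*x_2**2 - 1/14*x_1 + 1/7*x_2.
  reduce S modulo (f_1, f_2, g_3):
  remainder -x_2**2 - 1/14*x_1 + 8/7*x_2 - 1/14 ≠ 0; add g_4 = -x_2**2 - 1/14*x_1 + 8/7*x_2 - 1/14 to the basis.

S(f_1,g_4): lcm = x_1*x_2**2. S = -1/14*x_1**2 + 8/7*x_1*x_2 - 1/14*x_1 - 8/7*x_2 + 1/7.
  reduce S modulo (f_1, f_2, g_3, g_4):
  remainder -1/14*x_1**2 - 23/98*x_1 - 40/49*x_2 + 55/49 ≠ 0; add g_5 = -1/14*x_1**2 - 23/98*x_1 - 40/49*x_2 + 55/49 to the basis.

The other S-polynomials (S(f_2,g_3), S(f_2,g_4), S(g_3,g_4), S(f_1,g_5), S(f_2,g_5), S(g_3,g_5), S(g_4,g_5)) all reduce to 0 modulo the current basis, so we have a Gröbner basis.
Inter-reduce: drop elements whose leading term is divisible by another's, tail-reduce, and make monic.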